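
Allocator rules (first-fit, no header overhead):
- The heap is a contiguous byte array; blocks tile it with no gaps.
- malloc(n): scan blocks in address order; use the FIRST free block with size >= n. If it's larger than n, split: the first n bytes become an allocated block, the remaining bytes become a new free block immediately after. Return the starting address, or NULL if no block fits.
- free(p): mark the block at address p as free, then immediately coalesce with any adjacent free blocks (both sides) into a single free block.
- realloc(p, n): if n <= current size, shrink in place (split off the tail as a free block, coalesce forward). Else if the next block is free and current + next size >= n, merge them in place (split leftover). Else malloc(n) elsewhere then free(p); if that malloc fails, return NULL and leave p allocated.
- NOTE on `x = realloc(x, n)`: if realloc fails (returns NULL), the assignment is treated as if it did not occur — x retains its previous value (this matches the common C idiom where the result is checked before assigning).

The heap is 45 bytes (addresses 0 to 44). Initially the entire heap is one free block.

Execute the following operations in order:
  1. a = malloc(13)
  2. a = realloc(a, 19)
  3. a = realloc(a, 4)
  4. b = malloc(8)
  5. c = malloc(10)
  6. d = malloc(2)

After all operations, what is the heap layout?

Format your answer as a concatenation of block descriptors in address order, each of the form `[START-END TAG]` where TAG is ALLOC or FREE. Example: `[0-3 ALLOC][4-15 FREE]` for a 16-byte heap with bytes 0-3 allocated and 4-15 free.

Op 1: a = malloc(13) -> a = 0; heap: [0-12 ALLOC][13-44 FREE]
Op 2: a = realloc(a, 19) -> a = 0; heap: [0-18 ALLOC][19-44 FREE]
Op 3: a = realloc(a, 4) -> a = 0; heap: [0-3 ALLOC][4-44 FREE]
Op 4: b = malloc(8) -> b = 4; heap: [0-3 ALLOC][4-11 ALLOC][12-44 FREE]
Op 5: c = malloc(10) -> c = 12; heap: [0-3 ALLOC][4-11 ALLOC][12-21 ALLOC][22-44 FREE]
Op 6: d = malloc(2) -> d = 22; heap: [0-3 ALLOC][4-11 ALLOC][12-21 ALLOC][22-23 ALLOC][24-44 FREE]

Answer: [0-3 ALLOC][4-11 ALLOC][12-21 ALLOC][22-23 ALLOC][24-44 FREE]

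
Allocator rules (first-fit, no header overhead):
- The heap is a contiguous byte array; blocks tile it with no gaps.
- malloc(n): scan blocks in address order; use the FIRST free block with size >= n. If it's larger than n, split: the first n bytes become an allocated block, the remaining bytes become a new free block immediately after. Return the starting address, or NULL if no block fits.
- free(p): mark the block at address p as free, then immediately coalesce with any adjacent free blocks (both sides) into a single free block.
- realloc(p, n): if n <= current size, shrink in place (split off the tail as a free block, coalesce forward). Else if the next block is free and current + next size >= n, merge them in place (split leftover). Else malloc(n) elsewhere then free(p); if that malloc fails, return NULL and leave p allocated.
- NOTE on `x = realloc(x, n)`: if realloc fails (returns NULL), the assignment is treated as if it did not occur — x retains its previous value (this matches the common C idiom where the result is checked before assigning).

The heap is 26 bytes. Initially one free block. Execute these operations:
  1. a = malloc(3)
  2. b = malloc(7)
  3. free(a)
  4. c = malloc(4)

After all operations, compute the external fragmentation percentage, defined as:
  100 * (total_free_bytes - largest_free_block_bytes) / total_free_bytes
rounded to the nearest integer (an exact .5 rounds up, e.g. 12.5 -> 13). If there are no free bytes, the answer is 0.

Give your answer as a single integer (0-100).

Op 1: a = malloc(3) -> a = 0; heap: [0-2 ALLOC][3-25 FREE]
Op 2: b = malloc(7) -> b = 3; heap: [0-2 ALLOC][3-9 ALLOC][10-25 FREE]
Op 3: free(a) -> (freed a); heap: [0-2 FREE][3-9 ALLOC][10-25 FREE]
Op 4: c = malloc(4) -> c = 10; heap: [0-2 FREE][3-9 ALLOC][10-13 ALLOC][14-25 FREE]
Free blocks: [3 12] total_free=15 largest=12 -> 100*(15-12)/15 = 300/15 = 20

Answer: 20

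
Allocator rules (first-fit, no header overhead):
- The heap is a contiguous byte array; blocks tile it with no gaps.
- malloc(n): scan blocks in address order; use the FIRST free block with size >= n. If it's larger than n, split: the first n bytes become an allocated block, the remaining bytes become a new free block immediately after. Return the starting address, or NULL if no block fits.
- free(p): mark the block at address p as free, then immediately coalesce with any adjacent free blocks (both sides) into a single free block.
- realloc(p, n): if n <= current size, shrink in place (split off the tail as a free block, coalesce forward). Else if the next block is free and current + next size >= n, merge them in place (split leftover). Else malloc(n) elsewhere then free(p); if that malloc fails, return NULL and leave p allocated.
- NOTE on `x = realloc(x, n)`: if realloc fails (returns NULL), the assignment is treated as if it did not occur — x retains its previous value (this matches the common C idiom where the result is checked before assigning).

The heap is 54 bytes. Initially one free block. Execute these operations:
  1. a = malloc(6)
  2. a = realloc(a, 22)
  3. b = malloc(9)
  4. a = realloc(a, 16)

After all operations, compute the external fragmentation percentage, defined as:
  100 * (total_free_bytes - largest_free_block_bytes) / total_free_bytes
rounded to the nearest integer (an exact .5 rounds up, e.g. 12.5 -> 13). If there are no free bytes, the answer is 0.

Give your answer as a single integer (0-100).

Op 1: a = malloc(6) -> a = 0; heap: [0-5 ALLOC][6-53 FREE]
Op 2: a = realloc(a, 22) -> a = 0; heap: [0-21 ALLOC][22-53 FREE]
Op 3: b = malloc(9) -> b = 22; heap: [0-21 ALLOC][22-30 ALLOC][31-53 FREE]
Op 4: a = realloc(a, 16) -> a = 0; heap: [0-15 ALLOC][16-21 FREE][22-30 ALLOC][31-53 FREE]
Free blocks: [6 23] total_free=29 largest=23 -> 100*(29-23)/29 = 600/29 ≈ 20.690 -> rounds to 21

Answer: 21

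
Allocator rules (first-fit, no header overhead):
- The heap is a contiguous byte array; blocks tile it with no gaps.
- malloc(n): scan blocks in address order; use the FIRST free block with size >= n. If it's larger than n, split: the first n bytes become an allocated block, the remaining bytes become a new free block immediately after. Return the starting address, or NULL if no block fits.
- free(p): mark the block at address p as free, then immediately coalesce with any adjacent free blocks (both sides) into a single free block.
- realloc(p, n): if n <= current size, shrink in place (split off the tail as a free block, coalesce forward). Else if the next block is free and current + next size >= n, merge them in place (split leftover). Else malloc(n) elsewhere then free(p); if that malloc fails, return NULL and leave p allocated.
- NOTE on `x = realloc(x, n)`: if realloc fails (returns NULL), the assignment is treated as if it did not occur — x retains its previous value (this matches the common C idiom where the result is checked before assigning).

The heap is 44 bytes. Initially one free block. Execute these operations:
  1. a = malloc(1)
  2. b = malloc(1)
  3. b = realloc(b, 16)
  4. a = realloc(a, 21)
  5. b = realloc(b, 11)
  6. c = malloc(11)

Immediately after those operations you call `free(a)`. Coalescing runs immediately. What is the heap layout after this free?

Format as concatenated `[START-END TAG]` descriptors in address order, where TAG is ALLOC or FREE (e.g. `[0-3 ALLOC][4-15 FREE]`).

Op 1: a = malloc(1) -> a = 0; heap: [0-0 ALLOC][1-43 FREE]
Op 2: b = malloc(1) -> b = 1; heap: [0-0 ALLOC][1-1 ALLOC][2-43 FREE]
Op 3: b = realloc(b, 16) -> b = 1; heap: [0-0 ALLOC][1-16 ALLOC][17-43 FREE]
Op 4: a = realloc(a, 21) -> a = 17; heap: [0-0 FREE][1-16 ALLOC][17-37 ALLOC][38-43 FREE]
Op 5: b = realloc(b, 11) -> b = 1; heap: [0-0 FREE][1-11 ALLOC][12-16 FREE][17-37 ALLOC][38-43 FREE]
Op 6: c = malloc(11) -> c = NULL; heap: [0-0 FREE][1-11 ALLOC][12-16 FREE][17-37 ALLOC][38-43 FREE]
free(a): a = 17 -> block [17-37 ALLOC]; mark free, coalesce with adjacent free neighbors -> [0-0 FREE][1-11 ALLOC][12-43 FREE]

Answer: [0-0 FREE][1-11 ALLOC][12-43 FREE]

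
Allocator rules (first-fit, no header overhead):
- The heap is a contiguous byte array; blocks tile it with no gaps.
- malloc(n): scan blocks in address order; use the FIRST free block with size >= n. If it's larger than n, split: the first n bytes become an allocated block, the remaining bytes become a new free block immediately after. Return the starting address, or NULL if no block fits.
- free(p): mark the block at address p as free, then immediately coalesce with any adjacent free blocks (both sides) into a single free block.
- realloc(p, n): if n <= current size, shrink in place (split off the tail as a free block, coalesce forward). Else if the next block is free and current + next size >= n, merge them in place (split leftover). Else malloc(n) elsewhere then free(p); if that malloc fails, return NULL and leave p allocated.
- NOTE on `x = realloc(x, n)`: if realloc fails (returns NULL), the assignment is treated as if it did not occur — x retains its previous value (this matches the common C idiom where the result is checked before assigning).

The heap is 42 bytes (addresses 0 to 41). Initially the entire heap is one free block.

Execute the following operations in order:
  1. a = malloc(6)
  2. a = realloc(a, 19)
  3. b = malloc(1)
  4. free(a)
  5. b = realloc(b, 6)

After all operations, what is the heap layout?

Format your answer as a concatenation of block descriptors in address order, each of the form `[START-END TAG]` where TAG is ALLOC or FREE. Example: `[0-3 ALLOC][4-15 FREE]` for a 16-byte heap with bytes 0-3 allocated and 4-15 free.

Answer: [0-18 FREE][19-24 ALLOC][25-41 FREE]

Derivation:
Op 1: a = malloc(6) -> a = 0; heap: [0-5 ALLOC][6-41 FREE]
Op 2: a = realloc(a, 19) -> a = 0; heap: [0-18 ALLOC][19-41 FREE]
Op 3: b = malloc(1) -> b = 19; heap: [0-18 ALLOC][19-19 ALLOC][20-41 FREE]
Op 4: free(a) -> (freed a); heap: [0-18 FREE][19-19 ALLOC][20-41 FREE]
Op 5: b = realloc(b, 6) -> b = 19; heap: [0-18 FREE][19-24 ALLOC][25-41 FREE]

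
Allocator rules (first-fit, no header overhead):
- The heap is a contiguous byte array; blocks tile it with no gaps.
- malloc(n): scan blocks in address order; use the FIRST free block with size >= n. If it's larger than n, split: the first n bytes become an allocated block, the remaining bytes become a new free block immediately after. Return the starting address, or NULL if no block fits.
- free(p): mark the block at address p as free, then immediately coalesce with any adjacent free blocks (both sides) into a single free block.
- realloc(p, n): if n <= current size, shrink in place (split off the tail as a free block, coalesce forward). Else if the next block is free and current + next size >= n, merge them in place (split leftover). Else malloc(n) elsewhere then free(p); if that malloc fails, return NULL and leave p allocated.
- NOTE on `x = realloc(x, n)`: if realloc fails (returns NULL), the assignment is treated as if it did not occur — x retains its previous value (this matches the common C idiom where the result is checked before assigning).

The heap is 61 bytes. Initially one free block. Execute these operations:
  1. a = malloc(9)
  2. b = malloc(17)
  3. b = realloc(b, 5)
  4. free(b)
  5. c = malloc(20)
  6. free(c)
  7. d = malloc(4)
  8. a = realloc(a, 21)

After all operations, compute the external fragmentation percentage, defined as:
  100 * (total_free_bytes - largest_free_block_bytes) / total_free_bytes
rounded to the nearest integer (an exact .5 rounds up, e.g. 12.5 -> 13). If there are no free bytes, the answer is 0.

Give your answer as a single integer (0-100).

Op 1: a = malloc(9) -> a = 0; heap: [0-8 ALLOC][9-60 FREE]
Op 2: b = malloc(17) -> b = 9; heap: [0-8 ALLOC][9-25 ALLOC][26-60 FREE]
Op 3: b = realloc(b, 5) -> b = 9; heap: [0-8 ALLOC][9-13 ALLOC][14-60 FREE]
Op 4: free(b) -> (freed b); heap: [0-8 ALLOC][9-60 FREE]
Op 5: c = malloc(20) -> c = 9; heap: [0-8 ALLOC][9-28 ALLOC][29-60 FREE]
Op 6: free(c) -> (freed c); heap: [0-8 ALLOC][9-60 FREE]
Op 7: d = malloc(4) -> d = 9; heap: [0-8 ALLOC][9-12 ALLOC][13-60 FREE]
Op 8: a = realloc(a, 21) -> a = 13; heap: [0-8 FREE][9-12 ALLOC][13-33 ALLOC][34-60 FREE]
Free blocks: [9 27] total_free=36 largest=27 -> 100*(36-27)/36 = 900/36 = 25

Answer: 25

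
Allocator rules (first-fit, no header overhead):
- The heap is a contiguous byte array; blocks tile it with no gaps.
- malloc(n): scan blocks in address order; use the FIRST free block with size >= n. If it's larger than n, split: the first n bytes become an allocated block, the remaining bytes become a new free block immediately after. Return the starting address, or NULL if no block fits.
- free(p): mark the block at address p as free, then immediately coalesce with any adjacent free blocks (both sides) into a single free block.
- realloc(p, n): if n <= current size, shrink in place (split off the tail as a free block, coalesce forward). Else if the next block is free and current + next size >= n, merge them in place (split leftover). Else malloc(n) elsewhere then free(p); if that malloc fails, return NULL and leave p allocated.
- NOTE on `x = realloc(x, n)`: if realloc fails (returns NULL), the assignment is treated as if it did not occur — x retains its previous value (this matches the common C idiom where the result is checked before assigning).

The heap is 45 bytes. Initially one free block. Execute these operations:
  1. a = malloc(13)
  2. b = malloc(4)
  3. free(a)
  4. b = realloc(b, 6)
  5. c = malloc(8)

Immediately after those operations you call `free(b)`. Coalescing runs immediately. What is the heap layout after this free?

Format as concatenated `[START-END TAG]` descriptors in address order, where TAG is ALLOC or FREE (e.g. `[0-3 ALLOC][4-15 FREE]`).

Op 1: a = malloc(13) -> a = 0; heap: [0-12 ALLOC][13-44 FREE]
Op 2: b = malloc(4) -> b = 13; heap: [0-12 ALLOC][13-16 ALLOC][17-44 FREE]
Op 3: free(a) -> (freed a); heap: [0-12 FREE][13-16 ALLOC][17-44 FREE]
Op 4: b = realloc(b, 6) -> b = 13; heap: [0-12 FREE][13-18 ALLOC][19-44 FREE]
Op 5: c = malloc(8) -> c = 0; heap: [0-7 ALLOC][8-12 FREE][13-18 ALLOC][19-44 FREE]
free(b): b = 13 -> block [13-18 ALLOC]; mark free, coalesce with adjacent free neighbors -> [0-7 ALLOC][8-44 FREE]

Answer: [0-7 ALLOC][8-44 FREE]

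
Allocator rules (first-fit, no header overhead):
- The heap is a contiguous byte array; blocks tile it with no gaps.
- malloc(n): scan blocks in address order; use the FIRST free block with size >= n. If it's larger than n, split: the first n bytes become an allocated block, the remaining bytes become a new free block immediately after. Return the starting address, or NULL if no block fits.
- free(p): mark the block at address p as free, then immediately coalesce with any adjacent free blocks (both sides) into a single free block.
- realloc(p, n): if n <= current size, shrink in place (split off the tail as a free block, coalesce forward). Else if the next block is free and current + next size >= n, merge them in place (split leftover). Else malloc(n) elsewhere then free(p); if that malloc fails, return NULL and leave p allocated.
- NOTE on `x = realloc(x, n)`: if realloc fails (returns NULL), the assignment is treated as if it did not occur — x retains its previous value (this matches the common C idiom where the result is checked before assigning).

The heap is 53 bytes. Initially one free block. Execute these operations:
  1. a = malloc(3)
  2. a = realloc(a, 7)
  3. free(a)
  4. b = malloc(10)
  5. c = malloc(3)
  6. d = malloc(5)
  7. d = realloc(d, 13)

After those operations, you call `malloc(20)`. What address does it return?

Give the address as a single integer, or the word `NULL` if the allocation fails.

Answer: 26

Derivation:
Op 1: a = malloc(3) -> a = 0; heap: [0-2 ALLOC][3-52 FREE]
Op 2: a = realloc(a, 7) -> a = 0; heap: [0-6 ALLOC][7-52 FREE]
Op 3: free(a) -> (freed a); heap: [0-52 FREE]
Op 4: b = malloc(10) -> b = 0; heap: [0-9 ALLOC][10-52 FREE]
Op 5: c = malloc(3) -> c = 10; heap: [0-9 ALLOC][10-12 ALLOC][13-52 FREE]
Op 6: d = malloc(5) -> d = 13; heap: [0-9 ALLOC][10-12 ALLOC][13-17 ALLOC][18-52 FREE]
Op 7: d = realloc(d, 13) -> d = 13; heap: [0-9 ALLOC][10-12 ALLOC][13-25 ALLOC][26-52 FREE]
malloc(20): first-fit scan over [0-9 ALLOC][10-12 ALLOC][13-25 ALLOC][26-52 FREE] -> 26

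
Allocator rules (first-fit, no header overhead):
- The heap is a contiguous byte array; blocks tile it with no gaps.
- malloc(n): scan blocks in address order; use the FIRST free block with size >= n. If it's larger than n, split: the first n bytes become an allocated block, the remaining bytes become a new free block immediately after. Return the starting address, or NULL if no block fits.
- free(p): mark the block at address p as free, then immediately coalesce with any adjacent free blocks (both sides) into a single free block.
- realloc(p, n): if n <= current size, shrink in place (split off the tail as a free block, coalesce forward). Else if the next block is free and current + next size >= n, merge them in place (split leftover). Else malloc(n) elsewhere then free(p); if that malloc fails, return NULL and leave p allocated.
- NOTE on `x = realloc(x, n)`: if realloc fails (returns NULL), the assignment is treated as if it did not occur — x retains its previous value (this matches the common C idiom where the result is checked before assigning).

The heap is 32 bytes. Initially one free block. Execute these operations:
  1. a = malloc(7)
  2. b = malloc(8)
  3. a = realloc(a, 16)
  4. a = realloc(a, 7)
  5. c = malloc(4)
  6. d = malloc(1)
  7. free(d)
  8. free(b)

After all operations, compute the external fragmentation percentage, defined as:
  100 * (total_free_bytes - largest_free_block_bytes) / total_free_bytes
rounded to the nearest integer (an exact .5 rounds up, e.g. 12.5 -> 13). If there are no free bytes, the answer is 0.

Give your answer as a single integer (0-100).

Op 1: a = malloc(7) -> a = 0; heap: [0-6 ALLOC][7-31 FREE]
Op 2: b = malloc(8) -> b = 7; heap: [0-6 ALLOC][7-14 ALLOC][15-31 FREE]
Op 3: a = realloc(a, 16) -> a = 15; heap: [0-6 FREE][7-14 ALLOC][15-30 ALLOC][31-31 FREE]
Op 4: a = realloc(a, 7) -> a = 15; heap: [0-6 FREE][7-14 ALLOC][15-21 ALLOC][22-31 FREE]
Op 5: c = malloc(4) -> c = 0; heap: [0-3 ALLOC][4-6 FREE][7-14 ALLOC][15-21 ALLOC][22-31 FREE]
Op 6: d = malloc(1) -> d = 4; heap: [0-3 ALLOC][4-4 ALLOC][5-6 FREE][7-14 ALLOC][15-21 ALLOC][22-31 FREE]
Op 7: free(d) -> (freed d); heap: [0-3 ALLOC][4-6 FREE][7-14 ALLOC][15-21 ALLOC][22-31 FREE]
Op 8: free(b) -> (freed b); heap: [0-3 ALLOC][4-14 FREE][15-21 ALLOC][22-31 FREE]
Free blocks: [11 10] total_free=21 largest=11 -> 100*(21-11)/21 = 1000/21 ≈ 47.619 -> rounds to 48

Answer: 48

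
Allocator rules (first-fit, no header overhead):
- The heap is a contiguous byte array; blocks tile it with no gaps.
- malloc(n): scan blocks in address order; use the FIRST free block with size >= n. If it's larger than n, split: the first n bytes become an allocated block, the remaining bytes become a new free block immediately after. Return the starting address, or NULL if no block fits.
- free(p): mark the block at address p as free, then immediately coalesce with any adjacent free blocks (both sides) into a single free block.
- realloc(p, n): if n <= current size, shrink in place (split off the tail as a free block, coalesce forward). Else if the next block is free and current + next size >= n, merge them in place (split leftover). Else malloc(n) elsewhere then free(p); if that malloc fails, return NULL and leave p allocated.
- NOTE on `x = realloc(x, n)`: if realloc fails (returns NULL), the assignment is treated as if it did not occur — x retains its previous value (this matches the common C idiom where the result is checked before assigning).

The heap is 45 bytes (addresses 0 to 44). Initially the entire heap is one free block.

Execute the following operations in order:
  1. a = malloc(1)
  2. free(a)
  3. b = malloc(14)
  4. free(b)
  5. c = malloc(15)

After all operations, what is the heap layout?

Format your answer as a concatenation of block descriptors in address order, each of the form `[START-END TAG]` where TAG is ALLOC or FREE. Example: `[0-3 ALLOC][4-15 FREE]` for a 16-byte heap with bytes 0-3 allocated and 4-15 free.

Answer: [0-14 ALLOC][15-44 FREE]

Derivation:
Op 1: a = malloc(1) -> a = 0; heap: [0-0 ALLOC][1-44 FREE]
Op 2: free(a) -> (freed a); heap: [0-44 FREE]
Op 3: b = malloc(14) -> b = 0; heap: [0-13 ALLOC][14-44 FREE]
Op 4: free(b) -> (freed b); heap: [0-44 FREE]
Op 5: c = malloc(15) -> c = 0; heap: [0-14 ALLOC][15-44 FREE]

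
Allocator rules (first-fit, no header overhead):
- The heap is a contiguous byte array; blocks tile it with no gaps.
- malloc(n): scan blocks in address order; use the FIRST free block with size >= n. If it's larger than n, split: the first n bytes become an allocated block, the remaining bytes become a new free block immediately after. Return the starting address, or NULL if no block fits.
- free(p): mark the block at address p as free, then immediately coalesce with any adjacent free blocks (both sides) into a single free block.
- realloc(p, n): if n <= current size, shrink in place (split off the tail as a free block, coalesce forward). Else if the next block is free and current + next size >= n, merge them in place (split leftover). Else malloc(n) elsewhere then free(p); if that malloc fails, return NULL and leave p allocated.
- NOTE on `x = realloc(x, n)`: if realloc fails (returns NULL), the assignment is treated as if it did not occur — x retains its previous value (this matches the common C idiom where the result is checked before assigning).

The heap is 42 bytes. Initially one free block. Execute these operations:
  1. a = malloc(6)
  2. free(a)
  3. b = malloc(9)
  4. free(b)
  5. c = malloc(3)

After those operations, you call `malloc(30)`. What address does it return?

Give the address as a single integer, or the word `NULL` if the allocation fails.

Op 1: a = malloc(6) -> a = 0; heap: [0-5 ALLOC][6-41 FREE]
Op 2: free(a) -> (freed a); heap: [0-41 FREE]
Op 3: b = malloc(9) -> b = 0; heap: [0-8 ALLOC][9-41 FREE]
Op 4: free(b) -> (freed b); heap: [0-41 FREE]
Op 5: c = malloc(3) -> c = 0; heap: [0-2 ALLOC][3-41 FREE]
malloc(30): first-fit scan over [0-2 ALLOC][3-41 FREE] -> 3

Answer: 3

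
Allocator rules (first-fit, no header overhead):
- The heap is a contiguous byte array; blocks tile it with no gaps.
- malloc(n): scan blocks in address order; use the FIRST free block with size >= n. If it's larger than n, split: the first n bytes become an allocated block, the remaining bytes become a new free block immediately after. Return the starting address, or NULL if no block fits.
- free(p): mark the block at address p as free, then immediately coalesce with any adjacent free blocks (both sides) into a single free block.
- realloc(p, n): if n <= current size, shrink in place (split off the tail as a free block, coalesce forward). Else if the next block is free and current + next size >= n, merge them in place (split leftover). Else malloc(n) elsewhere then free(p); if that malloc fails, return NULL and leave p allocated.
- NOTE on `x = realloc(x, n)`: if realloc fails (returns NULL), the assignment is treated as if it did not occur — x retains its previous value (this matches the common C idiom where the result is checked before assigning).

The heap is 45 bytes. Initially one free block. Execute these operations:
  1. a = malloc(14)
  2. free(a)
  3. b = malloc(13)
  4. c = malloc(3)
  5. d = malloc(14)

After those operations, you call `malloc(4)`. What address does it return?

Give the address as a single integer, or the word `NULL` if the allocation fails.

Answer: 30

Derivation:
Op 1: a = malloc(14) -> a = 0; heap: [0-13 ALLOC][14-44 FREE]
Op 2: free(a) -> (freed a); heap: [0-44 FREE]
Op 3: b = malloc(13) -> b = 0; heap: [0-12 ALLOC][13-44 FREE]
Op 4: c = malloc(3) -> c = 13; heap: [0-12 ALLOC][13-15 ALLOC][16-44 FREE]
Op 5: d = malloc(14) -> d = 16; heap: [0-12 ALLOC][13-15 ALLOC][16-29 ALLOC][30-44 FREE]
malloc(4): first-fit scan over [0-12 ALLOC][13-15 ALLOC][16-29 ALLOC][30-44 FREE] -> 30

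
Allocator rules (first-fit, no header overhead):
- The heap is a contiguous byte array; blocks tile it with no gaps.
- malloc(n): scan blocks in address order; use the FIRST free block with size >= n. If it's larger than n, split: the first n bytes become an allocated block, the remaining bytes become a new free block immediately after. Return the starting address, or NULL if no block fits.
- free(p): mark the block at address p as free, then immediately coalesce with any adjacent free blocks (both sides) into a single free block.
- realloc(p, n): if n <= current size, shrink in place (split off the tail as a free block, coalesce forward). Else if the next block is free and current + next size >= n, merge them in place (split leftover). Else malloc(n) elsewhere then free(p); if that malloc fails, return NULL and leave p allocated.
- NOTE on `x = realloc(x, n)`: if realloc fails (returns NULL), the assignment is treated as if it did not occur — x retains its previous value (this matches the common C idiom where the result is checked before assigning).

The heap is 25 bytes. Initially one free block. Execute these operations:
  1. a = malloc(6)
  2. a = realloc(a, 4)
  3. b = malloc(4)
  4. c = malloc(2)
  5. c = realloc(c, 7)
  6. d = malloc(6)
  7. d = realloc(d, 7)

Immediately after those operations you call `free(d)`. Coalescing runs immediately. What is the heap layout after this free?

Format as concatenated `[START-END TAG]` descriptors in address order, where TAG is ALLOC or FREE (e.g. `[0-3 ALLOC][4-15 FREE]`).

Answer: [0-3 ALLOC][4-7 ALLOC][8-14 ALLOC][15-24 FREE]

Derivation:
Op 1: a = malloc(6) -> a = 0; heap: [0-5 ALLOC][6-24 FREE]
Op 2: a = realloc(a, 4) -> a = 0; heap: [0-3 ALLOC][4-24 FREE]
Op 3: b = malloc(4) -> b = 4; heap: [0-3 ALLOC][4-7 ALLOC][8-24 FREE]
Op 4: c = malloc(2) -> c = 8; heap: [0-3 ALLOC][4-7 ALLOC][8-9 ALLOC][10-24 FREE]
Op 5: c = realloc(c, 7) -> c = 8; heap: [0-3 ALLOC][4-7 ALLOC][8-14 ALLOC][15-24 FREE]
Op 6: d = malloc(6) -> d = 15; heap: [0-3 ALLOC][4-7 ALLOC][8-14 ALLOC][15-20 ALLOC][21-24 FREE]
Op 7: d = realloc(d, 7) -> d = 15; heap: [0-3 ALLOC][4-7 ALLOC][8-14 ALLOC][15-21 ALLOC][22-24 FREE]
free(d): d = 15 -> block [15-21 ALLOC]; mark free, coalesce with adjacent free neighbors -> [0-3 ALLOC][4-7 ALLOC][8-14 ALLOC][15-24 FREE]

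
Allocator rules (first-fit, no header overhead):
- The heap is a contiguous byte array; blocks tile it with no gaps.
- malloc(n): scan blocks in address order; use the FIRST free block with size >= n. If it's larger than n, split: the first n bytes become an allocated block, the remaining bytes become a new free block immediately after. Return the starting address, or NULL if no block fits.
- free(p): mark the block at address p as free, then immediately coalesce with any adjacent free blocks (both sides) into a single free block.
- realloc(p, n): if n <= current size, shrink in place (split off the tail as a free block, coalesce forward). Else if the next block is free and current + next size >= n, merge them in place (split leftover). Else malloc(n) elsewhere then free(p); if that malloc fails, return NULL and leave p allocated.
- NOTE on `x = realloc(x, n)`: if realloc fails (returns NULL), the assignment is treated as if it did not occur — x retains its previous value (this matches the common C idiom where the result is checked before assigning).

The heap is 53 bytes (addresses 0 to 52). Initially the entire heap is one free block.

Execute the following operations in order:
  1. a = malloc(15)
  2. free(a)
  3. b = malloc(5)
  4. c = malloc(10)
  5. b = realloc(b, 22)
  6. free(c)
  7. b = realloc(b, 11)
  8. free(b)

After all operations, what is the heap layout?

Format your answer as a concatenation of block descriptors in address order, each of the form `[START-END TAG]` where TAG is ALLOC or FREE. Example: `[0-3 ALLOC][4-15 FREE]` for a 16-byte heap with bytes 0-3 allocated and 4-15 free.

Op 1: a = malloc(15) -> a = 0; heap: [0-14 ALLOC][15-52 FREE]
Op 2: free(a) -> (freed a); heap: [0-52 FREE]
Op 3: b = malloc(5) -> b = 0; heap: [0-4 ALLOC][5-52 FREE]
Op 4: c = malloc(10) -> c = 5; heap: [0-4 ALLOC][5-14 ALLOC][15-52 FREE]
Op 5: b = realloc(b, 22) -> b = 15; heap: [0-4 FREE][5-14 ALLOC][15-36 ALLOC][37-52 FREE]
Op 6: free(c) -> (freed c); heap: [0-14 FREE][15-36 ALLOC][37-52 FREE]
Op 7: b = realloc(b, 11) -> b = 15; heap: [0-14 FREE][15-25 ALLOC][26-52 FREE]
Op 8: free(b) -> (freed b); heap: [0-52 FREE]

Answer: [0-52 FREE]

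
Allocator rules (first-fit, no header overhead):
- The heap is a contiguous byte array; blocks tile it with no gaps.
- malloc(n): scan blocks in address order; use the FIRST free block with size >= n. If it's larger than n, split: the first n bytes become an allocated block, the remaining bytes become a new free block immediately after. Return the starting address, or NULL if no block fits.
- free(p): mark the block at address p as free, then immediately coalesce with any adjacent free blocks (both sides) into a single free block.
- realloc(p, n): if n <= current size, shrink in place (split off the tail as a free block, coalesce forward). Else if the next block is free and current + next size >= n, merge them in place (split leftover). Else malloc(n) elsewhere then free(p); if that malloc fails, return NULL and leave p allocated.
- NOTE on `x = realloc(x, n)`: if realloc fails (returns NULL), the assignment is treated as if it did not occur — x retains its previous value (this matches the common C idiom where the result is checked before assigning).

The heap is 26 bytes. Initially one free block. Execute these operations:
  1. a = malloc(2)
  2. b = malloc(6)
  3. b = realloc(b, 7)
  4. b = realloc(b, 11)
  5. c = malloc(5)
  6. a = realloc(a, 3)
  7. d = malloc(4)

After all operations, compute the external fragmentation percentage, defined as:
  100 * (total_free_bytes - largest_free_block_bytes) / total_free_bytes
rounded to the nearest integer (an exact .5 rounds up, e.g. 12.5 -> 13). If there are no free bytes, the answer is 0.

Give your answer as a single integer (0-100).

Op 1: a = malloc(2) -> a = 0; heap: [0-1 ALLOC][2-25 FREE]
Op 2: b = malloc(6) -> b = 2; heap: [0-1 ALLOC][2-7 ALLOC][8-25 FREE]
Op 3: b = realloc(b, 7) -> b = 2; heap: [0-1 ALLOC][2-8 ALLOC][9-25 FREE]
Op 4: b = realloc(b, 11) -> b = 2; heap: [0-1 ALLOC][2-12 ALLOC][13-25 FREE]
Op 5: c = malloc(5) -> c = 13; heap: [0-1 ALLOC][2-12 ALLOC][13-17 ALLOC][18-25 FREE]
Op 6: a = realloc(a, 3) -> a = 18; heap: [0-1 FREE][2-12 ALLOC][13-17 ALLOC][18-20 ALLOC][21-25 FREE]
Op 7: d = malloc(4) -> d = 21; heap: [0-1 FREE][2-12 ALLOC][13-17 ALLOC][18-20 ALLOC][21-24 ALLOC][25-25 FREE]
Free blocks: [2 1] total_free=3 largest=2 -> 100*(3-2)/3 = 100/3 ≈ 33.333 -> rounds to 33

Answer: 33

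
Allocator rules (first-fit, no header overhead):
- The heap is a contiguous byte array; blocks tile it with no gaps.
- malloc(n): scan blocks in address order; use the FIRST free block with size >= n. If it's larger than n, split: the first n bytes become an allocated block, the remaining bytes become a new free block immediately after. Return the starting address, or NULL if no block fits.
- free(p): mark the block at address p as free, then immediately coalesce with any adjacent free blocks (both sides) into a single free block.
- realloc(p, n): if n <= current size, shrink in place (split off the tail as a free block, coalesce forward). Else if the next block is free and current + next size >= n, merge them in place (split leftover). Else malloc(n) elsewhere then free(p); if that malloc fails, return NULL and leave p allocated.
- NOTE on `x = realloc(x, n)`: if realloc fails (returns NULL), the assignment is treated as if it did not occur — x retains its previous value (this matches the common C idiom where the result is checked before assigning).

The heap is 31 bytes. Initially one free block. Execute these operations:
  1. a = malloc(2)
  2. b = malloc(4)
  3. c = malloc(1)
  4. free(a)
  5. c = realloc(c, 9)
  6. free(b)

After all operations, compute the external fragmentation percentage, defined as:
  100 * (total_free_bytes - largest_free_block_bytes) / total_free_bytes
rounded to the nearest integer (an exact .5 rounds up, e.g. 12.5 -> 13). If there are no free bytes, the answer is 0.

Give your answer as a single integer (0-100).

Op 1: a = malloc(2) -> a = 0; heap: [0-1 ALLOC][2-30 FREE]
Op 2: b = malloc(4) -> b = 2; heap: [0-1 ALLOC][2-5 ALLOC][6-30 FREE]
Op 3: c = malloc(1) -> c = 6; heap: [0-1 ALLOC][2-5 ALLOC][6-6 ALLOC][7-30 FREE]
Op 4: free(a) -> (freed a); heap: [0-1 FREE][2-5 ALLOC][6-6 ALLOC][7-30 FREE]
Op 5: c = realloc(c, 9) -> c = 6; heap: [0-1 FREE][2-5 ALLOC][6-14 ALLOC][15-30 FREE]
Op 6: free(b) -> (freed b); heap: [0-5 FREE][6-14 ALLOC][15-30 FREE]
Free blocks: [6 16] total_free=22 largest=16 -> 100*(22-16)/22 = 600/22 ≈ 27.273 -> rounds to 27

Answer: 27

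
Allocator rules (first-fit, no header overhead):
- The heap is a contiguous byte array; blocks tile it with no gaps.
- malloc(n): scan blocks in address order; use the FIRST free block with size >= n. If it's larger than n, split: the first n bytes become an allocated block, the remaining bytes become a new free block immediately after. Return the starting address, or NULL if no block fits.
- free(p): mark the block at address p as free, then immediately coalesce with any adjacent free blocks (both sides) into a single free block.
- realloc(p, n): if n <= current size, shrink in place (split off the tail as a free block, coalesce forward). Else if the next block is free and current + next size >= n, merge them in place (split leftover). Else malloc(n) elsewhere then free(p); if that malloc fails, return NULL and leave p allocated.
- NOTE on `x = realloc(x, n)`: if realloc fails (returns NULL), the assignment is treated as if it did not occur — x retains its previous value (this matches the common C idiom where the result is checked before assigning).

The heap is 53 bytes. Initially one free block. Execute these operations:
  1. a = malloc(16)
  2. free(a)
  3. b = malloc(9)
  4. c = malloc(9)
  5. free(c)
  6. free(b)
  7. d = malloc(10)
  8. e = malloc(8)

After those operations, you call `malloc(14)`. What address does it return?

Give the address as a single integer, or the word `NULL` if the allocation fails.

Op 1: a = malloc(16) -> a = 0; heap: [0-15 ALLOC][16-52 FREE]
Op 2: free(a) -> (freed a); heap: [0-52 FREE]
Op 3: b = malloc(9) -> b = 0; heap: [0-8 ALLOC][9-52 FREE]
Op 4: c = malloc(9) -> c = 9; heap: [0-8 ALLOC][9-17 ALLOC][18-52 FREE]
Op 5: free(c) -> (freed c); heap: [0-8 ALLOC][9-52 FREE]
Op 6: free(b) -> (freed b); heap: [0-52 FREE]
Op 7: d = malloc(10) -> d = 0; heap: [0-9 ALLOC][10-52 FREE]
Op 8: e = malloc(8) -> e = 10; heap: [0-9 ALLOC][10-17 ALLOC][18-52 FREE]
malloc(14): first-fit scan over [0-9 ALLOC][10-17 ALLOC][18-52 FREE] -> 18

Answer: 18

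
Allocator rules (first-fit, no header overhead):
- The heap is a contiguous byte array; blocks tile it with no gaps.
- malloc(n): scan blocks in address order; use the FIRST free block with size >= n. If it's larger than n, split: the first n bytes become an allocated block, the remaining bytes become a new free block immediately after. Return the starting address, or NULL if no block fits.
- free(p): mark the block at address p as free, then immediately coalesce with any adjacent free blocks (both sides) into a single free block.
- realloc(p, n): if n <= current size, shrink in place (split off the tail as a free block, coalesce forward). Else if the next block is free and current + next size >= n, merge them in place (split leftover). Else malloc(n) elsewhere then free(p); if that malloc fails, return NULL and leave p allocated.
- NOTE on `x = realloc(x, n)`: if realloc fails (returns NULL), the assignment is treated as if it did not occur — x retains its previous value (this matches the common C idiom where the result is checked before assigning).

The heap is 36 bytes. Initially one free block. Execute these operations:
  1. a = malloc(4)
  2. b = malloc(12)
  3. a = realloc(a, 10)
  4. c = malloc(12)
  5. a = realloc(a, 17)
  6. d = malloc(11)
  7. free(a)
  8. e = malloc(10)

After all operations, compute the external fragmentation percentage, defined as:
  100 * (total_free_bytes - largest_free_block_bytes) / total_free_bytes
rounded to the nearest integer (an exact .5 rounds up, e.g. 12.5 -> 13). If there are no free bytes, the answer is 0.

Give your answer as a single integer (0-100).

Op 1: a = malloc(4) -> a = 0; heap: [0-3 ALLOC][4-35 FREE]
Op 2: b = malloc(12) -> b = 4; heap: [0-3 ALLOC][4-15 ALLOC][16-35 FREE]
Op 3: a = realloc(a, 10) -> a = 16; heap: [0-3 FREE][4-15 ALLOC][16-25 ALLOC][26-35 FREE]
Op 4: c = malloc(12) -> c = NULL; heap: [0-3 FREE][4-15 ALLOC][16-25 ALLOC][26-35 FREE]
Op 5: a = realloc(a, 17) -> a = 16; heap: [0-3 FREE][4-15 ALLOC][16-32 ALLOC][33-35 FREE]
Op 6: d = malloc(11) -> d = NULL; heap: [0-3 FREE][4-15 ALLOC][16-32 ALLOC][33-35 FREE]
Op 7: free(a) -> (freed a); heap: [0-3 FREE][4-15 ALLOC][16-35 FREE]
Op 8: e = malloc(10) -> e = 16; heap: [0-3 FREE][4-15 ALLOC][16-25 ALLOC][26-35 FREE]
Free blocks: [4 10] total_free=14 largest=10 -> 100*(14-10)/14 = 400/14 ≈ 28.571 -> rounds to 29

Answer: 29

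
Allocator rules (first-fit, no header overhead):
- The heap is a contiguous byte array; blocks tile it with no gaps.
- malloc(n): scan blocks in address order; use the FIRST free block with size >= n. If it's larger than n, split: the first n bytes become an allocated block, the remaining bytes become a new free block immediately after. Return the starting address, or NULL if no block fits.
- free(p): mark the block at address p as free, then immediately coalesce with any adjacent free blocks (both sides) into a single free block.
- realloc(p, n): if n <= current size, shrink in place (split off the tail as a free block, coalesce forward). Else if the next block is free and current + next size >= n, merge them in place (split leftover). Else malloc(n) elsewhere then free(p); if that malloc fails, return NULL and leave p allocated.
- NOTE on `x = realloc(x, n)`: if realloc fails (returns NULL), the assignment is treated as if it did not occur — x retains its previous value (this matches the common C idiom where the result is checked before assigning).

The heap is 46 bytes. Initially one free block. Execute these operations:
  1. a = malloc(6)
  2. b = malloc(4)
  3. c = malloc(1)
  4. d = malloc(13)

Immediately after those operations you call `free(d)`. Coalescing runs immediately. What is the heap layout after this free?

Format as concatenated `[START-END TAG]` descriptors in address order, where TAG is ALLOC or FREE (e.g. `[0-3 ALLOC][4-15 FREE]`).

Answer: [0-5 ALLOC][6-9 ALLOC][10-10 ALLOC][11-45 FREE]

Derivation:
Op 1: a = malloc(6) -> a = 0; heap: [0-5 ALLOC][6-45 FREE]
Op 2: b = malloc(4) -> b = 6; heap: [0-5 ALLOC][6-9 ALLOC][10-45 FREE]
Op 3: c = malloc(1) -> c = 10; heap: [0-5 ALLOC][6-9 ALLOC][10-10 ALLOC][11-45 FREE]
Op 4: d = malloc(13) -> d = 11; heap: [0-5 ALLOC][6-9 ALLOC][10-10 ALLOC][11-23 ALLOC][24-45 FREE]
free(d): d = 11 -> block [11-23 ALLOC]; mark free, coalesce with adjacent free neighbors -> [0-5 ALLOC][6-9 ALLOC][10-10 ALLOC][11-45 FREE]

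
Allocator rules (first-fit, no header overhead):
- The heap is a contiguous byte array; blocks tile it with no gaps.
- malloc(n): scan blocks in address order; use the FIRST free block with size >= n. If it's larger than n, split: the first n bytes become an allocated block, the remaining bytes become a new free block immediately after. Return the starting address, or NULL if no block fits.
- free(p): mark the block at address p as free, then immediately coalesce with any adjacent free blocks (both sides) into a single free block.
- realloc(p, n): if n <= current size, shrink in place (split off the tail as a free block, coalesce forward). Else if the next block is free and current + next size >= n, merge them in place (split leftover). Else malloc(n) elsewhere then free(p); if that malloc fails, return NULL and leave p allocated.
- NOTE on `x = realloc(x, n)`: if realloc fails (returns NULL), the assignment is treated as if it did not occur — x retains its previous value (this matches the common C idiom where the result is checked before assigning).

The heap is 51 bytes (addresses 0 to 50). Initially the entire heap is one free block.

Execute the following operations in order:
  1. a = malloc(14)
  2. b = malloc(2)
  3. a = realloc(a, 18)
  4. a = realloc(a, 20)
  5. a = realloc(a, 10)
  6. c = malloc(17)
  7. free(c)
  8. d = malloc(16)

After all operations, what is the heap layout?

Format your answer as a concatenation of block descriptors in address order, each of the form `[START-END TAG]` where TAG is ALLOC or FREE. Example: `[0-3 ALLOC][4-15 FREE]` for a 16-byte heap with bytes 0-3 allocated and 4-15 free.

Answer: [0-13 FREE][14-15 ALLOC][16-25 ALLOC][26-41 ALLOC][42-50 FREE]

Derivation:
Op 1: a = malloc(14) -> a = 0; heap: [0-13 ALLOC][14-50 FREE]
Op 2: b = malloc(2) -> b = 14; heap: [0-13 ALLOC][14-15 ALLOC][16-50 FREE]
Op 3: a = realloc(a, 18) -> a = 16; heap: [0-13 FREE][14-15 ALLOC][16-33 ALLOC][34-50 FREE]
Op 4: a = realloc(a, 20) -> a = 16; heap: [0-13 FREE][14-15 ALLOC][16-35 ALLOC][36-50 FREE]
Op 5: a = realloc(a, 10) -> a = 16; heap: [0-13 FREE][14-15 ALLOC][16-25 ALLOC][26-50 FREE]
Op 6: c = malloc(17) -> c = 26; heap: [0-13 FREE][14-15 ALLOC][16-25 ALLOC][26-42 ALLOC][43-50 FREE]
Op 7: free(c) -> (freed c); heap: [0-13 FREE][14-15 ALLOC][16-25 ALLOC][26-50 FREE]
Op 8: d = malloc(16) -> d = 26; heap: [0-13 FREE][14-15 ALLOC][16-25 ALLOC][26-41 ALLOC][42-50 FREE]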